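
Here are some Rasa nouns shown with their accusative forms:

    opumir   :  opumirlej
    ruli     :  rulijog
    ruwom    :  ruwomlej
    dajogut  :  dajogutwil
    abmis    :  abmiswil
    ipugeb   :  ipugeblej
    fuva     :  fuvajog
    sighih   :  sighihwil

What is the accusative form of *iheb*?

The suffix is conditioned by the final sound: -wil when the stem ends in a voiceless consonant (*dajogut*, *abmis*, *sighih*); -lej when the stem ends in a voiced consonant (*opumir*, *ruwom*, *ipugeb*); -jog when the stem ends in a vowel (*ruli*, *fuva*).
*iheb* — final sound /b/ (a voiced consonant) → -lej → *iheblej*.

iheblej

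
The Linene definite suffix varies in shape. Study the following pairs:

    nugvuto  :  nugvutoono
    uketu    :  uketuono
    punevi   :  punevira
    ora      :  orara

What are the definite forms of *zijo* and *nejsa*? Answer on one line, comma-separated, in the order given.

zijoono, nejsara

The alternation tracks the last vowel of the stem — -ono when the last vowel of the stem is a rounded vowel (*nugvuto*, *uketu*); -ra when the last vowel of the stem is an unrounded vowel (*punevi*, *ora*).
*zijo*: last vowel = /o/, a rounded vowel → -ono → *zijoono*.
*nejsa* — last vowel /a/ (an unrounded vowel) → -ra → *nejsara*.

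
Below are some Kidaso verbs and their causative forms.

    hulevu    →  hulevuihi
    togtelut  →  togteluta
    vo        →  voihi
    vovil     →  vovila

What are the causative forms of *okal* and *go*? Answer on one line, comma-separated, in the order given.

okala, goihi

The alternation tracks the final sound of the stem — -a when the stem ends in a consonant (*togtelut*, *vovil*); -ihi when the stem ends in a vowel (*hulevu*, *vo*).
The final sound of *okal* is /l/, which is a consonant, so the suffix is -a, giving *okala*.
The final sound of *go* is /o/, which is a vowel, so the suffix is -ihi, giving *goihi*.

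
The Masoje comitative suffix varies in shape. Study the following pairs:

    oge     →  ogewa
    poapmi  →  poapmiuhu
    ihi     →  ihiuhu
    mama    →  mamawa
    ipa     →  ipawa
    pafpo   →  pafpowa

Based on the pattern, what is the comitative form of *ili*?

The alternation tracks the last vowel of the stem — -uhu when the last vowel of the stem is a high vowel (*poapmi*, *ihi*); -wa when the last vowel of the stem is a non-high vowel (*oge*, *mama*, *ipa*, *pafpo*).
The last vowel of *ili* is /i/, which is a high vowel, so the suffix is -uhu, giving *iliuhu*.

iliuhu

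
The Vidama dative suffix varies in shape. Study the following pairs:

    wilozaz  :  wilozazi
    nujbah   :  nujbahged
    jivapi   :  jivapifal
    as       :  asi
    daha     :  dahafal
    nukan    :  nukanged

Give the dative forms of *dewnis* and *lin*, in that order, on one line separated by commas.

Looking at the final sound of each stem: -i when the stem ends in a sibilant (*wilozaz*, *as*); -ged when the stem ends in a non-sibilant consonant (*nujbah*, *nukan*); -fal when the stem ends in a vowel (*jivapi*, *daha*).
*dewnis* — final sound /s/ (a sibilant) → -i → *dewnisi*.
*lin*: final sound = /n/, a non-sibilant consonant → -ged → *linged*.

dewnisi, linged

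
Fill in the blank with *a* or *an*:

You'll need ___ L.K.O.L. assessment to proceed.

an

The indefinite article is chosen by the initial *sound* of the following word, not its spelling.
The initialism *L.K.O.L.* is read letter by letter; the first letter, L, is pronounced /ɛl/, which begins with a vowel sound.
So the article is *an*: You'll need an L.K.O.L. assessment to proceed.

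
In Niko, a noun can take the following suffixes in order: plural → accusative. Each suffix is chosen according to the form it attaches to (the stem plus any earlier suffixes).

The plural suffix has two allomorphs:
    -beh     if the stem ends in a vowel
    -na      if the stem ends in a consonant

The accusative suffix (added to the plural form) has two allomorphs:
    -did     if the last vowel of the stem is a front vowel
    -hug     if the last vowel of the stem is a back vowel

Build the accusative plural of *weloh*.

welohnahug

*weloh*: final sound = /h/, a consonant → -na → *welohna*.
Since the last vowel of the plural form *welohna* is /a/ (a back vowel), it takes -hug, giving *welohnahug*.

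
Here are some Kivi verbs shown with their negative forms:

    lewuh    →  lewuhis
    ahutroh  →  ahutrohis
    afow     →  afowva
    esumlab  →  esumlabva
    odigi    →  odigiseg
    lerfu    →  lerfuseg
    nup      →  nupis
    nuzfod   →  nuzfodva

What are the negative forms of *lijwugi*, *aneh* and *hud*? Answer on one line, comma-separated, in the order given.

The alternation tracks the final sound of the stem — -is when the stem ends in a voiceless consonant (*lewuh*, *ahutroh*, *nup*); -va when the stem ends in a voiced consonant (*afow*, *esumlab*, *nuzfod*); -seg when the stem ends in a vowel (*odigi*, *lerfu*).
*lijwugi*: final sound = /i/, a vowel → -seg → *lijwugiseg*.
*aneh*: final sound = /h/, a voiceless consonant → -is → *anehis*.
The final sound of *hud* is /d/, which is a voiced consonant, so the suffix is -va, giving *hudva*.

lijwugiseg, anehis, hudva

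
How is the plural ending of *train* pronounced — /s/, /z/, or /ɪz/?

The stem *train* ends in a voiced non-sibilant sound.
The plural suffix surfaces as /ɪz/ after sibilants, /s/ after other voiceless consonants, and /z/ after other voiced sounds.
So the plural -s on *train* is pronounced /z/.

/z/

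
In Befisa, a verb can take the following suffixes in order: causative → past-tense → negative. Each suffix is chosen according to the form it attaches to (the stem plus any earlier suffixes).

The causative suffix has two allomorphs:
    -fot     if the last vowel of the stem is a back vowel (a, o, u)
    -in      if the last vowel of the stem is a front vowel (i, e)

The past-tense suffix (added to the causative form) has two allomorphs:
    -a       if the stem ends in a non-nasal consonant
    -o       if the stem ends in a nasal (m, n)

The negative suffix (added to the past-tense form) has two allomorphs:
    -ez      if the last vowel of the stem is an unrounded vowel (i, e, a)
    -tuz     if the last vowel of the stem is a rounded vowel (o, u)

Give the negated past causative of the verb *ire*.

ireinotuz

The last vowel of *ire* is /e/, which is a front vowel, so the causative suffix is -in, giving *irein*.
The final consonant of the causative form *irein* is /n/, which is a nasal, so the past-tense suffix is -o, giving *ireino*.
The past-tense form *ireino* — last vowel /o/ (a rounded vowel) → -tuz → *ireinotuz*.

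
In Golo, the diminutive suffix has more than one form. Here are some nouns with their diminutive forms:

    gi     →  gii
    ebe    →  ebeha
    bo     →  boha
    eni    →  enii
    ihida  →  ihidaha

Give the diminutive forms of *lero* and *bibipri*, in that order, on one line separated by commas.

The pattern is height harmony: -i when the last vowel of the stem is a high vowel (*gi*, *eni*); -ha when the last vowel of the stem is a non-high vowel (*ebe*, *bo*, *ihida*).
The last vowel of *lero* is /o/, which is a non-high vowel, so the suffix is -ha, giving *leroha*.
*bibipri*: last vowel = /i/, a high vowel → -i → *bibiprii*.

leroha, bibiprii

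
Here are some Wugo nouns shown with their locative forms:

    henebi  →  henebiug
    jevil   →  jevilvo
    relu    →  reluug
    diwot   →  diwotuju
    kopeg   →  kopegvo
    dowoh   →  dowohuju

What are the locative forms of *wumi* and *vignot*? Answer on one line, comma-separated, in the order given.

wumiug, vignotuju

Looking at the final sound of each stem: -uju when the stem ends in a voiceless consonant (*diwot*, *dowoh*); -vo when the stem ends in a voiced consonant (*jevil*, *kopeg*); -ug when the stem ends in a vowel (*henebi*, *relu*).
Since the final sound of *wumi* is /i/ (a vowel), it takes -ug, giving *wumiug*.
*vignot*: final sound = /t/, a voiceless consonant → -uju → *vignotuju*.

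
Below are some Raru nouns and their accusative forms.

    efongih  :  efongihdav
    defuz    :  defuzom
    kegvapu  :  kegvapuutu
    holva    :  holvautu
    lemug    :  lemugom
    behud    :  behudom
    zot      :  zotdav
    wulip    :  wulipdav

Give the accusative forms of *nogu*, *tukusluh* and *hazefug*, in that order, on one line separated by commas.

The alternation tracks the final sound of the stem — -dav when the stem ends in a voiceless consonant (*efongih*, *zot*, *wulip*); -om when the stem ends in a voiced consonant (*defuz*, *lemug*, *behud*); -utu when the stem ends in a vowel (*kegvapu*, *holva*).
*nogu*: final sound = /u/, a vowel → -utu → *noguutu*.
The final sound of *tukusluh* is /h/, which is a voiceless consonant, so the suffix is -dav, giving *tukusluhdav*.
*hazefug* — final sound /g/ (a voiced consonant) → -om → *hazefugom*.

noguutu, tukusluhdav, hazefugom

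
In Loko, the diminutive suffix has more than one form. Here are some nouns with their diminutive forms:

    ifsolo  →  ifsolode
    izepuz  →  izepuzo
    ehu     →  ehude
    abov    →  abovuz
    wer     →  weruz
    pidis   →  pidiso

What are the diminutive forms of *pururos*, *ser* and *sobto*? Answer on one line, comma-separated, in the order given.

pururoso, seruz, sobtode

The pattern is sibilance of the final sound: -o when the stem ends in a sibilant (*izepuz*, *pidis*); -uz when the stem ends in a non-sibilant consonant (*abov*, *wer*); -de when the stem ends in a vowel (*ifsolo*, *ehu*).
*pururos* — final sound /s/ (a sibilant) → -o → *pururoso*.
Since the final sound of *ser* is /r/ (a non-sibilant consonant), it takes -uz, giving *seruz*.
*sobto* — final sound /o/ (a vowel) → -de → *sobtode*.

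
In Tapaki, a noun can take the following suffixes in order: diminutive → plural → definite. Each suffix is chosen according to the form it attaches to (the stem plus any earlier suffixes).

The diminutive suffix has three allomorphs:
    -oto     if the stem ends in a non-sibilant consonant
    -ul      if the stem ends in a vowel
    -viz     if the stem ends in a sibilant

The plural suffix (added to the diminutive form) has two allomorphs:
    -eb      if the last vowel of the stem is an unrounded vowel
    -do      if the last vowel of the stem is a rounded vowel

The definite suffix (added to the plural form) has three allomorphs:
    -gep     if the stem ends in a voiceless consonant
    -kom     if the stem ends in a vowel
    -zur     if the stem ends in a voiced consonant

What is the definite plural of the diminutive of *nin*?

*nin* — final sound /n/ (a non-sibilant consonant) → -oto → *ninoto*.
Since the last vowel of the diminutive form *ninoto* is /o/ (a rounded vowel), it takes -do, giving *ninotodo*.
The final sound of the plural form *ninotodo* is /o/, which is a vowel, so the definite suffix is -kom, giving *ninotodokom*.

ninotodokom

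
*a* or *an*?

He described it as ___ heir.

The indefinite article is chosen by the initial *sound* of the following word, not its spelling.
*heir* begins with the sound /ɛ/ (silent h) — a vowel sound.
So the article is *an*: He described it as an heir.

an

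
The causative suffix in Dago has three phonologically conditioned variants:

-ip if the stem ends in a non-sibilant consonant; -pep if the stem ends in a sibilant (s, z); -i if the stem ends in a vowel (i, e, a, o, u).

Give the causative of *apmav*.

Since the final sound of *apmav* is /v/ (a non-sibilant consonant), it takes -ip, giving *apmavip*.

apmavip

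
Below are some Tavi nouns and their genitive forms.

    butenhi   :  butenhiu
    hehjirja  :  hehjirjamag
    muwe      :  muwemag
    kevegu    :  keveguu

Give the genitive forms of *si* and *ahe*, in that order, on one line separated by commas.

The suffix is conditioned by the last vowel: -u when the last vowel of the stem is a high vowel (*butenhi*, *kevegu*); -mag when the last vowel of the stem is a non-high vowel (*hehjirja*, *muwe*).
Since the last vowel of *si* is /i/ (a high vowel), it takes -u, giving *siu*.
Since the last vowel of *ahe* is /e/ (a non-high vowel), it takes -mag, giving *ahemag*.

siu, ahemag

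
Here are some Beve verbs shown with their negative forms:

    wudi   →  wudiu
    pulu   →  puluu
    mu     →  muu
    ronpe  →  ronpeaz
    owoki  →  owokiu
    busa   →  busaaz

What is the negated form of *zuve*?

The alternation tracks the last vowel of the stem — -u when the last vowel of the stem is a high vowel (*wudi*, *pulu*, *mu*, *owoki*); -az when the last vowel of the stem is a non-high vowel (*ronpe*, *busa*).
The last vowel of *zuve* is /e/, which is a non-high vowel, so the suffix is -az, giving *zuveaz*.

zuveaz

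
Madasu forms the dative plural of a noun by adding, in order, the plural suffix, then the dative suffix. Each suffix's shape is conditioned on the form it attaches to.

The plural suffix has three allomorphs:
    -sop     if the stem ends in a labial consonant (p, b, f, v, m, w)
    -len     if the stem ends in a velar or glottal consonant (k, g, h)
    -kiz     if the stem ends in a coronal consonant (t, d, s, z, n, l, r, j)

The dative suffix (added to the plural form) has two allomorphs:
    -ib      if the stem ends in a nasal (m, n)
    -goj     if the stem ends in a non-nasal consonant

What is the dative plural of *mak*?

The final consonant of *mak* is /k/, which is velar/glottal, so the plural suffix is -len, giving *maklen*.
The plural form *maklen* — final consonant /n/ (a nasal) → -ib → *maklenib*.

maklenib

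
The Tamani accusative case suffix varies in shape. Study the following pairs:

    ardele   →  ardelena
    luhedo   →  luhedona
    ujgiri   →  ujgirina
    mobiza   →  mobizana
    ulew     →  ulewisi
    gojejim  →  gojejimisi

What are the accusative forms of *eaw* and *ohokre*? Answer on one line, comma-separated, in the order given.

eawisi, ohokrena

The alternation tracks the final sound of the stem — -isi when the stem ends in a consonant (*ulew*, *gojejim*); -na when the stem ends in a vowel (*ardele*, *luhedo*, *ujgiri*, *mobiza*).
Since the final sound of *eaw* is /w/ (a consonant), it takes -isi, giving *eawisi*.
*ohokre*: final sound = /e/, a vowel → -na → *ohokrena*.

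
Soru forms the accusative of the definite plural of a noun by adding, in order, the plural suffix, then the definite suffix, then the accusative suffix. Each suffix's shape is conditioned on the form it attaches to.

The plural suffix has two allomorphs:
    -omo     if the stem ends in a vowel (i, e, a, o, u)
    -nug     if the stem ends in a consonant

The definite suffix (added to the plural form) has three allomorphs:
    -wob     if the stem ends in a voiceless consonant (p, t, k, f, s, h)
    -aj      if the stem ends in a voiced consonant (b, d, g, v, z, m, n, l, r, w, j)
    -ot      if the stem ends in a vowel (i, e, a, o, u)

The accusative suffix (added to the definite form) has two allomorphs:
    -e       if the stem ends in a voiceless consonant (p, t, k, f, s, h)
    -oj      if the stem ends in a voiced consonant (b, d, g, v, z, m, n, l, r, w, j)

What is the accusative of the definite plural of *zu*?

zuomoote

*zu* — final sound /u/ (a vowel) → -omo → *zuomo*.
The plural form *zuomo* — final sound /o/ (a vowel) → -ot → *zuomoot*.
Since the final consonant of the definite form *zuomoot* is /t/ (voiceless), it takes -e, giving *zuomoote*.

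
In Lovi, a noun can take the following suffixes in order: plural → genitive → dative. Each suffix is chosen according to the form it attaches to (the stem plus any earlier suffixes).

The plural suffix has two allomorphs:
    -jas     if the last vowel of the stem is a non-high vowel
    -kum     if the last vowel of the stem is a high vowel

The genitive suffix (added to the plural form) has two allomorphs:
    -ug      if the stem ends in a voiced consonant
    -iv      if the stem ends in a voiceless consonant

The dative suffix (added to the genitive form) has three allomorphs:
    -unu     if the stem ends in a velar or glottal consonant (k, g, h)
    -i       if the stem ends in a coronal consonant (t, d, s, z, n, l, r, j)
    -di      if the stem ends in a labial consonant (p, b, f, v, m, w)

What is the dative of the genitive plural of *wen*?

wenjasivdi

*wen*: last vowel = /e/, a non-high vowel → -jas → *wenjas*.
The final consonant of the plural form *wenjas* is /s/, which is voiceless, so the genitive suffix is -iv, giving *wenjasiv*.
Since the final consonant of the genitive form *wenjasiv* is /v/ (labial), it takes -di, giving *wenjasivdi*.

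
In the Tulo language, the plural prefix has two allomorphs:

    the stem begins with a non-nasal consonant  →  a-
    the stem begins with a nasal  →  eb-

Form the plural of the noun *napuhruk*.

ebnapuhruk

The first consonant of *napuhruk* is /n/, which is a nasal, so the prefix is eb-, giving *ebnapuhruk*.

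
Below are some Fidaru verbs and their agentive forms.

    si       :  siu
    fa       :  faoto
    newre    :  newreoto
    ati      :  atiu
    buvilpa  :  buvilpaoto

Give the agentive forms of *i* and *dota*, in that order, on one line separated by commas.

iu, dotaoto

The pattern is height harmony: -u when the last vowel of the stem is a high vowel (*si*, *ati*); -oto when the last vowel of the stem is a non-high vowel (*fa*, *newre*, *buvilpa*).
Since the last vowel of *i* is /i/ (a high vowel), it takes -u, giving *iu*.
*dota* — last vowel /a/ (a non-high vowel) → -oto → *dotaoto*.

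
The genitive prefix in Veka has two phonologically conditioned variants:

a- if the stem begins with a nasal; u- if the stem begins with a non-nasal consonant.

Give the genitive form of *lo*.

ulo

The first consonant of *lo* is /l/, which is non-nasal, so the prefix is u-, giving *ulo*.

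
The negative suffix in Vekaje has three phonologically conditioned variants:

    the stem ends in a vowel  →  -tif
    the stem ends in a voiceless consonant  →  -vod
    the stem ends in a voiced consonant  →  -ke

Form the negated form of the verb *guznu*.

guznutif

The final sound of *guznu* is /u/, which is a vowel, so the suffix is -tif, giving *guznutif*.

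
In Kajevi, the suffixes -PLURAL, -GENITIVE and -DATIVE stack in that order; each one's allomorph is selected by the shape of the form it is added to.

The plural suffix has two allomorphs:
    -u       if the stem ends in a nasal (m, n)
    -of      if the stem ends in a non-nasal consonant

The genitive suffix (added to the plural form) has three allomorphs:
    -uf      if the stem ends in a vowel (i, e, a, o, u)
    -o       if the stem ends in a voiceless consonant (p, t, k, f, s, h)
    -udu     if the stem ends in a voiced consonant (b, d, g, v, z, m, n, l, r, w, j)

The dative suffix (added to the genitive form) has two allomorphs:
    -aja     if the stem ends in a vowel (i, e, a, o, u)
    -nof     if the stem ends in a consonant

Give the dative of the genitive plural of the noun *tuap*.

tuapofoaja

Since the final consonant of *tuap* is /p/ (non-nasal), it takes -of, giving *tuapof*.
Since the final sound of the plural form *tuapof* is /f/ (a voiceless consonant), it takes -o, giving *tuapofo*.
Since the final sound of the genitive form *tuapofo* is /o/ (a vowel), it takes -aja, giving *tuapofoaja*.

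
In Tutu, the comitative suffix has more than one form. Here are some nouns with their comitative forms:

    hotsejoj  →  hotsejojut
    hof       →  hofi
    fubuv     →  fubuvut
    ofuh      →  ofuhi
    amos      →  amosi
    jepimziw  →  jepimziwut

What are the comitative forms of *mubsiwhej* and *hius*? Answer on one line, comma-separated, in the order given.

mubsiwhejut, hiusi

The pattern is voicing of the final consonant: -i when the stem ends in a voiceless consonant (*hof*, *ofuh*, *amos*); -ut when the stem ends in a voiced consonant (*hotsejoj*, *fubuv*, *jepimziw*).
*mubsiwhej* — final consonant /j/ (voiced) → -ut → *mubsiwhejut*.
Since the final consonant of *hius* is /s/ (voiceless), it takes -i, giving *hiusi*.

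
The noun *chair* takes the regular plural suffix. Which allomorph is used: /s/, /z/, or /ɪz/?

The stem *chair* ends in a voiced non-sibilant sound.
The plural suffix surfaces as /ɪz/ after sibilants, /s/ after other voiceless consonants, and /z/ after other voiced sounds.
So the plural -s on *chair* is pronounced /z/.

/z/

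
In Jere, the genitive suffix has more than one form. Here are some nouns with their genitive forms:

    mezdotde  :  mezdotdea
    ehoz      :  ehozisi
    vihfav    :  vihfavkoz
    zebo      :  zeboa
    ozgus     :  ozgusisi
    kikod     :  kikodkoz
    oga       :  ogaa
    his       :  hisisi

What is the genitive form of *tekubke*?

tekubkea

Looking at the final sound of each stem: -isi when the stem ends in a sibilant (*ehoz*, *ozgus*, *his*); -koz when the stem ends in a non-sibilant consonant (*vihfav*, *kikod*); -a when the stem ends in a vowel (*mezdotde*, *zebo*, *oga*).
*tekubke* — final sound /e/ (a vowel) → -a → *tekubkea*.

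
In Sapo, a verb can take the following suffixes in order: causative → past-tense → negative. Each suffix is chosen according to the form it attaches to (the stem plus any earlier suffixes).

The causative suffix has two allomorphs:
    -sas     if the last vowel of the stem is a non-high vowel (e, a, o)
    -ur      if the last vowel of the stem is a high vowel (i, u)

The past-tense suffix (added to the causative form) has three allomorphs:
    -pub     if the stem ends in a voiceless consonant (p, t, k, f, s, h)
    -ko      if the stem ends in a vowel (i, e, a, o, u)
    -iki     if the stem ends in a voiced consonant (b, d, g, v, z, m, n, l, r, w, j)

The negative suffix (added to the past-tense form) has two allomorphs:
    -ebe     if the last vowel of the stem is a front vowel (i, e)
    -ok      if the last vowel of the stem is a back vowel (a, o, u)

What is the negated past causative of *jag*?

jagsaspubok

*jag* — last vowel /a/ (a non-high vowel) → -sas → *jagsas*.
The causative form *jagsas*: final sound = /s/, a voiceless consonant → -pub → *jagsaspub*.
The last vowel of the past-tense form *jagsaspub* is /u/, which is a back vowel, so the negative suffix is -ok, giving *jagsaspubok*.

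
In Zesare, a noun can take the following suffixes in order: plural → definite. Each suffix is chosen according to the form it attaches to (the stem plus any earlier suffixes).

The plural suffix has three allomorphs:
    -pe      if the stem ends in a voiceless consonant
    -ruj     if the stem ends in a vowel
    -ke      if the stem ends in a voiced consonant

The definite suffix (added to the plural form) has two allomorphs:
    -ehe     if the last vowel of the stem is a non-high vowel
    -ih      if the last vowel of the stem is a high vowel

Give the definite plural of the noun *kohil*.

kohilkeehe

*kohil*: final sound = /l/, a voiced consonant → -ke → *kohilke*.
The plural form *kohilke*: last vowel = /e/, a non-high vowel → -ehe → *kohilkeehe*.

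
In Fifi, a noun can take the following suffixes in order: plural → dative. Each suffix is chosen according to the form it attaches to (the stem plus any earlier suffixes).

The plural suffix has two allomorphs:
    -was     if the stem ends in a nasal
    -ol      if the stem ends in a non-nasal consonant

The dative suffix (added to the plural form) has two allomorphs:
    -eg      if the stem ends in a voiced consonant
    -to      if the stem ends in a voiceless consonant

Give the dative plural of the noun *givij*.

givijoleg

*givij* — final consonant /j/ (non-nasal) → -ol → *givijol*.
The plural form *givijol* — final consonant /l/ (voiced) → -eg → *givijoleg*.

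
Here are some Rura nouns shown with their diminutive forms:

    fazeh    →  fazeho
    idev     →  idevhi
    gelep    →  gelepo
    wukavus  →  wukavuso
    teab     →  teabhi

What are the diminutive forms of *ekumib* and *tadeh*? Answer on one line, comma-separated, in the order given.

ekumibhi, tadeho

The alternation tracks the final consonant of the stem — -o when the stem ends in a voiceless consonant (*fazeh*, *gelep*, *wukavus*); -hi when the stem ends in a voiced consonant (*idev*, *teab*).
*ekumib*: final consonant = /b/, voiced → -hi → *ekumibhi*.
The final consonant of *tadeh* is /h/, which is voiceless, so the suffix is -o, giving *tadeho*.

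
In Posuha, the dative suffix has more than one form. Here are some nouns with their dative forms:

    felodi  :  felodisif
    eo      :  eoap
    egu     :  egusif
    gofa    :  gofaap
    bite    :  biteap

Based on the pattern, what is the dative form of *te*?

teap

Looking at the last vowel of each stem: -sif when the last vowel of the stem is a high vowel (*felodi*, *egu*); -ap when the last vowel of the stem is a non-high vowel (*eo*, *gofa*, *bite*).
The last vowel of *te* is /e/, which is a non-high vowel, so the suffix is -ap, giving *teap*.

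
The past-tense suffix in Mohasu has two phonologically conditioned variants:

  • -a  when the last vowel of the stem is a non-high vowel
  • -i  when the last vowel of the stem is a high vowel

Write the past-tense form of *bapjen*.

bapjena

*bapjen* — last vowel /e/ (a non-high vowel) → -a → *bapjena*.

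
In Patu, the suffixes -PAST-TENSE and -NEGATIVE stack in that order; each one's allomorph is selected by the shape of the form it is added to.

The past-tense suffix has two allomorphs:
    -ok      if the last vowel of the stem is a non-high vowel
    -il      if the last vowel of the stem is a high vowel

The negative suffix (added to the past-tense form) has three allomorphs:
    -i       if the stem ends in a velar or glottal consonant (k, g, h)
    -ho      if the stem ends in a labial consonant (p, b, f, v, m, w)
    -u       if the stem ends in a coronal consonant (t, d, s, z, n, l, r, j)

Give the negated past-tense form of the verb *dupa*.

dupaoki

*dupa*: last vowel = /a/, a non-high vowel → -ok → *dupaok*.
The final consonant of the past-tense form *dupaok* is /k/, which is velar/glottal, so the negative suffix is -i, giving *dupaoki*.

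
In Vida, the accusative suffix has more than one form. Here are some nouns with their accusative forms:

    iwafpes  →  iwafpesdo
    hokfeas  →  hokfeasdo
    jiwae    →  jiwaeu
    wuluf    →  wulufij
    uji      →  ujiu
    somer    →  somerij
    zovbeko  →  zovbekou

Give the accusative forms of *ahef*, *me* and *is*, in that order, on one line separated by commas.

ahefij, meu, isdo

The pattern is sibilance of the final sound: -do when the stem ends in a sibilant (*iwafpes*, *hokfeas*); -ij when the stem ends in a non-sibilant consonant (*wuluf*, *somer*); -u when the stem ends in a vowel (*jiwae*, *uji*, *zovbeko*).
*ahef* — final sound /f/ (a non-sibilant consonant) → -ij → *ahefij*.
*me* — final sound /e/ (a vowel) → -u → *meu*.
Since the final sound of *is* is /s/ (a sibilant), it takes -do, giving *isdo*.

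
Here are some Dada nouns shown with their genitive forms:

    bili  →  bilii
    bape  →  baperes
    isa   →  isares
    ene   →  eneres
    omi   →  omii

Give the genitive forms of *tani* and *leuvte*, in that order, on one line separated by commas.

The suffix is conditioned by the last vowel: -i when the last vowel of the stem is a high vowel (*bili*, *omi*); -res when the last vowel of the stem is a non-high vowel (*bape*, *isa*, *ene*).
*tani*: last vowel = /i/, a high vowel → -i → *tanii*.
The last vowel of *leuvte* is /e/, which is a non-high vowel, so the suffix is -res, giving *leuvteres*.

tanii, leuvteres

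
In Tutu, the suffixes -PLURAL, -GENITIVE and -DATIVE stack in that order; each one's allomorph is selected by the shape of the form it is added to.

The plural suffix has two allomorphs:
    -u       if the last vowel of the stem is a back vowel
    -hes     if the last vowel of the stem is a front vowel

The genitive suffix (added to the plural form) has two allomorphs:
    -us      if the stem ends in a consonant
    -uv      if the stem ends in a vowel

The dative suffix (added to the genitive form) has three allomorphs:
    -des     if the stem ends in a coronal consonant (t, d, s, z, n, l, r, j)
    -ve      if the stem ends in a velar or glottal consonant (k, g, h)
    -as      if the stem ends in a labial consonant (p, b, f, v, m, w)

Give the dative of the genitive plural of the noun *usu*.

The last vowel of *usu* is /u/, which is a back vowel, so the plural suffix is -u, giving *usuu*.
Since the final sound of the plural form *usuu* is /u/ (a vowel), it takes -uv, giving *usuuuv*.
The genitive form *usuuuv* — final consonant /v/ (labial) → -as → *usuuuvas*.

usuuuvas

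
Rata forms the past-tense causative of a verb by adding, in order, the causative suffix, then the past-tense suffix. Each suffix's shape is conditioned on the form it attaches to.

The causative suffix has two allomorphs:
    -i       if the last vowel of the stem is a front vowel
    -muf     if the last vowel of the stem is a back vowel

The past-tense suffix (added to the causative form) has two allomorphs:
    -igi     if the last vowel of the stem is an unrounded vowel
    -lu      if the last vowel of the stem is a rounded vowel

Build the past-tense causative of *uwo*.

uwomuflu

Since the last vowel of *uwo* is /o/ (a back vowel), it takes -muf, giving *uwomuf*.
The causative form *uwomuf*: last vowel = /u/, a rounded vowel → -lu → *uwomuflu*.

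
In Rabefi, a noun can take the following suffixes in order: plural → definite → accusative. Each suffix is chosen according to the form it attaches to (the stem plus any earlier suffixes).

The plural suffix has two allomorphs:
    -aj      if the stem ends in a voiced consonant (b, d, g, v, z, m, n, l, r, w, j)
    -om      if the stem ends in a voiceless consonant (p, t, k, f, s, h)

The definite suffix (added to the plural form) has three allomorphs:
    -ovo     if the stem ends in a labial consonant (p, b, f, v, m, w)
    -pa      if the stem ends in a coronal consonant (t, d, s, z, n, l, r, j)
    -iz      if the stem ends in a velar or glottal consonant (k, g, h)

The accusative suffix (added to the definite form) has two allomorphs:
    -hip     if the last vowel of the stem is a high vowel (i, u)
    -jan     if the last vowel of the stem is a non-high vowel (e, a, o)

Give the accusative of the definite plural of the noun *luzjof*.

Since the final consonant of *luzjof* is /f/ (voiceless), it takes -om, giving *luzjofom*.
The plural form *luzjofom*: final consonant = /m/, labial → -ovo → *luzjofomovo*.
Since the last vowel of the definite form *luzjofomovo* is /o/ (a non-high vowel), it takes -jan, giving *luzjofomovojan*.

luzjofomovojan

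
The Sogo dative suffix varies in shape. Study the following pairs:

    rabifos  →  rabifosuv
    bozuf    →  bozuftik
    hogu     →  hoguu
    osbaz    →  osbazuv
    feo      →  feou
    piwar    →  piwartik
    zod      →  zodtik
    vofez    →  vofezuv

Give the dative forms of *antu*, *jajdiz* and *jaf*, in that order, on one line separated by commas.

antuu, jajdizuv, jaftik

Looking at the final sound of each stem: -uv when the stem ends in a sibilant (*rabifos*, *osbaz*, *vofez*); -tik when the stem ends in a non-sibilant consonant (*bozuf*, *piwar*, *zod*); -u when the stem ends in a vowel (*hogu*, *feo*).
The final sound of *antu* is /u/, which is a vowel, so the suffix is -u, giving *antuu*.
*jajdiz* — final sound /z/ (a sibilant) → -uv → *jajdizuv*.
*jaf* — final sound /f/ (a non-sibilant consonant) → -tik → *jaftik*.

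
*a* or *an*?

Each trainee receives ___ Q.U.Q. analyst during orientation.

a

The indefinite article is chosen by the initial *sound* of the following word, not its spelling.
The initialism *Q.U.Q.* is read letter by letter; the first letter, Q, is pronounced /kjuː/, which begins with a consonant sound.
So the article is *a*: Each trainee receives a Q.U.Q. analyst during orientation.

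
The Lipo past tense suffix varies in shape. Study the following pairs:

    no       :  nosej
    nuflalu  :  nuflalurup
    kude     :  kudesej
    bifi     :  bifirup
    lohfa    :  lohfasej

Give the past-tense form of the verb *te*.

tesej

The pattern is height harmony: -rup when the last vowel of the stem is a high vowel (*nuflalu*, *bifi*); -sej when the last vowel of the stem is a non-high vowel (*no*, *kude*, *lohfa*).
*te* — last vowel /e/ (a non-high vowel) → -sej → *tesej*.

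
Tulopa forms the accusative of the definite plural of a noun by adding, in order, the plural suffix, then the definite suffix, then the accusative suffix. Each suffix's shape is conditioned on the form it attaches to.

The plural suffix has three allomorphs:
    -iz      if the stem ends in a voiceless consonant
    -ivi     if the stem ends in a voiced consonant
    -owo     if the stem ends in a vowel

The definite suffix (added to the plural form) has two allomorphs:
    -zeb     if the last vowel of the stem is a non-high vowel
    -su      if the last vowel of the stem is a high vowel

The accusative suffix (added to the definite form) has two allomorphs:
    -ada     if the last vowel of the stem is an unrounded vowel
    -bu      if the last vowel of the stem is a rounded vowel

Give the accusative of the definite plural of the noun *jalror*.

*jalror*: final sound = /r/, a voiced consonant → -ivi → *jalrorivi*.
The plural form *jalrorivi* — last vowel /i/ (a high vowel) → -su → *jalrorivisu*.
Since the last vowel of the definite form *jalrorivisu* is /u/ (a rounded vowel), it takes -bu, giving *jalrorivisubu*.

jalrorivisubu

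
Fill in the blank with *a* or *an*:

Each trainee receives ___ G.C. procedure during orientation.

The indefinite article is chosen by the initial *sound* of the following word, not its spelling.
The initialism *G.C.* is read letter by letter; the first letter, G, is pronounced /dʒiː/, which begins with a consonant sound.
So the article is *a*: Each trainee receives a G.C. procedure during orientation.

a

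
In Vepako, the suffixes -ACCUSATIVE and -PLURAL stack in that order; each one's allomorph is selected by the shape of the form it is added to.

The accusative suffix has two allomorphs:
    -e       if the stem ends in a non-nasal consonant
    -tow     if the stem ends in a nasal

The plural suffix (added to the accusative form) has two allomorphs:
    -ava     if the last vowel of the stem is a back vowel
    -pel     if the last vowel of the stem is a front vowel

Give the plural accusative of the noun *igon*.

igontowava

*igon*: final consonant = /n/, a nasal → -tow → *igontow*.
The accusative form *igontow* — last vowel /o/ (a back vowel) → -ava → *igontowava*.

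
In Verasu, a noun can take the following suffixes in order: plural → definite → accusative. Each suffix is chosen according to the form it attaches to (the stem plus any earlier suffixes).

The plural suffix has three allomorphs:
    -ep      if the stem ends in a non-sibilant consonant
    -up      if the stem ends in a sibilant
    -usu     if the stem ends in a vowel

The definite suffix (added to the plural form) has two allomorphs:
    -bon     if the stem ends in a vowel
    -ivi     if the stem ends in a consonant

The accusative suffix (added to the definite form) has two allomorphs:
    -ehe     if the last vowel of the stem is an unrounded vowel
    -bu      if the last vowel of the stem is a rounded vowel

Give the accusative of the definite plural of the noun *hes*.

*hes* — final sound /s/ (a sibilant) → -up → *hesup*.
Since the final sound of the plural form *hesup* is /p/ (a consonant), it takes -ivi, giving *hesupivi*.
Since the last vowel of the definite form *hesupivi* is /i/ (an unrounded vowel), it takes -ehe, giving *hesupiviehe*.

hesupiviehe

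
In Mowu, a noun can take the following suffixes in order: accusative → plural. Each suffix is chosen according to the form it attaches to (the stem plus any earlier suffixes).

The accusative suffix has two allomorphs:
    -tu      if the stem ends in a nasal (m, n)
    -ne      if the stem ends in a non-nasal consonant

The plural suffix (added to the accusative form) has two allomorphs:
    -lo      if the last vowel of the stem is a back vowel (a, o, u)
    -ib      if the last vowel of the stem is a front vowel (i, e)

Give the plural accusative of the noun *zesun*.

zesuntulo

*zesun* — final consonant /n/ (a nasal) → -tu → *zesuntu*.
The last vowel of the accusative form *zesuntu* is /u/, which is a back vowel, so the plural suffix is -lo, giving *zesuntulo*.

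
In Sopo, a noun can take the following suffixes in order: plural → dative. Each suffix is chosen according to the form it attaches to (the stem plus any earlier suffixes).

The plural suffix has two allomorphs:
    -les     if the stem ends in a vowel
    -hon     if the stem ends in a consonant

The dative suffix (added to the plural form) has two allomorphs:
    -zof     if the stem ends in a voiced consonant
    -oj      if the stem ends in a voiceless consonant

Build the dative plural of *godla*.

*godla*: final sound = /a/, a vowel → -les → *godlales*.
Since the final consonant of the plural form *godlales* is /s/ (voiceless), it takes -oj, giving *godlalesoj*.

godlalesoj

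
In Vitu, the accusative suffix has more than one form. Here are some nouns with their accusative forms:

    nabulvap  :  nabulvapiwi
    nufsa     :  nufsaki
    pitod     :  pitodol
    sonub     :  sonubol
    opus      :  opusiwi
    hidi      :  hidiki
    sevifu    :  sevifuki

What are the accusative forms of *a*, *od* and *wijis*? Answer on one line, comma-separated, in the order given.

aki, odol, wijisiwi

The pattern is voicing of the final sound: -iwi when the stem ends in a voiceless consonant (*nabulvap*, *opus*); -ol when the stem ends in a voiced consonant (*pitod*, *sonub*); -ki when the stem ends in a vowel (*nufsa*, *hidi*, *sevifu*).
*a* — final sound /a/ (a vowel) → -ki → *aki*.
*od* — final sound /d/ (a voiced consonant) → -ol → *odol*.
The final sound of *wijis* is /s/, which is a voiceless consonant, so the suffix is -iwi, giving *wijisiwi*.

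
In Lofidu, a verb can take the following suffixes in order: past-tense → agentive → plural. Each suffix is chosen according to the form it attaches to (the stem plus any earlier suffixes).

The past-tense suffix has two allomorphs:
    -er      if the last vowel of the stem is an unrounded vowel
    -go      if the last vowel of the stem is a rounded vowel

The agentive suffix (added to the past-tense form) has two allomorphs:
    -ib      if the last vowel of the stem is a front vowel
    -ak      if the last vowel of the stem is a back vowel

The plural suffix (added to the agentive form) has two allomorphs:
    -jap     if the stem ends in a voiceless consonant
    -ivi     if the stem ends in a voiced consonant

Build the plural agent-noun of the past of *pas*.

*pas* — last vowel /a/ (an unrounded vowel) → -er → *paser*.
Since the last vowel of the past-tense form *paser* is /e/ (a front vowel), it takes -ib, giving *paserib*.
The agentive form *paserib*: final consonant = /b/, voiced → -ivi → *paseribivi*.

paseribivi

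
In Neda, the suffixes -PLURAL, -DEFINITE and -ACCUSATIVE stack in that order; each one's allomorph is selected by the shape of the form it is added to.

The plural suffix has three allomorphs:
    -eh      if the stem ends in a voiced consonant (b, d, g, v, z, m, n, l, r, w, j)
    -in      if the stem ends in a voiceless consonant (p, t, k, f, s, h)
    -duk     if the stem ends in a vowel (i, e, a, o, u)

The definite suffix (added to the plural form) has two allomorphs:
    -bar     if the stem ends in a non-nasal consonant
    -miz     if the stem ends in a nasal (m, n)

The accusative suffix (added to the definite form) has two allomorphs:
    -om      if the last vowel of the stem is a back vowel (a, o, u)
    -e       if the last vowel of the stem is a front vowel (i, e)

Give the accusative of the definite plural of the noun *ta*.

tadukbarom

The final sound of *ta* is /a/, which is a vowel, so the plural suffix is -duk, giving *taduk*.
The final consonant of the plural form *taduk* is /k/, which is non-nasal, so the definite suffix is -bar, giving *tadukbar*.
The definite form *tadukbar*: last vowel = /a/, a back vowel → -om → *tadukbarom*.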